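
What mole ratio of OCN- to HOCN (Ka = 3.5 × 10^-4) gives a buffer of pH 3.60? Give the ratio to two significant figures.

ratio = 1.4

pKa = -log(3.5 × 10^-4) = 3.456
pH = pKa + log(r) ⇒ log(r) = 3.60 − 3.456 = +0.144
r = [OCN-]/[HOCN] = 10^(+0.144) = 1.39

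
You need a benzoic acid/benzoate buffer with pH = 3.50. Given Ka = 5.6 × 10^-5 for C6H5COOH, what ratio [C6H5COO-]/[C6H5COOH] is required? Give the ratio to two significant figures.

ratio = 0.18

pKa = -log(5.6 × 10^-5) = 4.252
pH = pKa + log(r) ⇒ log(r) = 3.50 − 4.252 = -0.752
r = [C6H5COO-]/[C6H5COOH] = 10^(-0.752) = 0.177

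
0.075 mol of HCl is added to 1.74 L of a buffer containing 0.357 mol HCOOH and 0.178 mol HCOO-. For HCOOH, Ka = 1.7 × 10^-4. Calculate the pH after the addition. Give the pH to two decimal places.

Added H+ converts HCOO- to HCOOH: HCOOH → 0.432 mol, HCOO- → 0.103 mol.
pKa = −log(1.7 × 10^-4) = 3.770
pH = pKa + log([A⁻]/[HA]) = 3.770 + log(0.103/0.432) = 3.770 -0.623

pH = 3.15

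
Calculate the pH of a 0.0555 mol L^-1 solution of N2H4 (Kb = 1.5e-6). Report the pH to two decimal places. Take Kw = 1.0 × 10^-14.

N2H4 + H2O ⇌ N2H5+ + OH-
From the ICE table, Kb = [OH-]²/(0.0555 − [OH-]) = 1.5 × 10^-6.
Assume [OH-] ≪ 0.0555: [OH-] ≈ √(1.5 × 10^-6 × 0.0555) = 2.89 × 10^-4 M
pOH = 3.54, so pH = 14.00 − pOH = 10.46

pH = 10.46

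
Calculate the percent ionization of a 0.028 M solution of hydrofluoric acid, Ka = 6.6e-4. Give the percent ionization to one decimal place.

HF ⇌ F- + H+; let x = [H+] at equilibrium.
Ka = x²/(C₀ − x); solving the quadratic gives x = 3.98 × 10^-3 M.
% ionization = x/C₀ × 100% = 3.98 × 10^-3/0.028 × 100% = 14.2%

14.2%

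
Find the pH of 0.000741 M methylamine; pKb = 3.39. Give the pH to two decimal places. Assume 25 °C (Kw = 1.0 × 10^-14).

CH3NH2 + H2O ⇌ CH3NH3+ + OH-
Kb = 10^(−3.39) = 4.07 × 10^-4
Kb = [OH-]²/(0.000741 − [OH-]) = 4.07 × 10^-4
Here C₀/Kb ≈ 1.82, so the small-[OH-] approximation fails. Use the quadratic:
[OH-] = (−Kb + √(Kb² + 4·Kb·C₀))/2 = 3.82 × 10^-4 M
pOH = −log(3.82 × 10^-4) = 3.42; pH = 14.00 − 3.42 = 10.58

pH = 10.58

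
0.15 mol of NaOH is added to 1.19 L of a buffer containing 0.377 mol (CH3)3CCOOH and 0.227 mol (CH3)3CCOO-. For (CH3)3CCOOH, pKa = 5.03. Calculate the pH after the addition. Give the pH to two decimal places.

OH- converts (CH3)3CCOOH to (CH3)3CCOO-: (CH3)3CCOOH → 0.227 mol, (CH3)3CCOO- → 0.377 mol.
pH = pKa + log([A⁻]/[HA]) = 5.03 + log(0.377/0.227) = 5.03 +0.220

pH = 5.25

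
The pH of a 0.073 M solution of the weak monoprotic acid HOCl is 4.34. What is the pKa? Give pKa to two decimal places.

pKa = 7.54

[H+] = 10^(-4.34) = 4.57 × 10^-5 M
At equilibrium [HA] = 0.073 − 4.57 × 10^-5 = 7.30 × 10^-2 M
Ka = [H+][A-]/[HA] = (4.57 × 10^-5)² / 7.30 × 10^-2 = 2.86 × 10^-8
pKa = -log(2.86 × 10^-8) = 7.54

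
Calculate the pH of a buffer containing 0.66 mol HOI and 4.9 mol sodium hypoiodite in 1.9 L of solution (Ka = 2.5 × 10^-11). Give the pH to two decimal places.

pH = 11.47

pKa = −log(2.5 × 10^-11) = 10.602
Using pH = pKa + log([base]/[acid]) with [base]/[acid] = 4.9/0.66:
pH = 10.602 + (+0.871) = 11.47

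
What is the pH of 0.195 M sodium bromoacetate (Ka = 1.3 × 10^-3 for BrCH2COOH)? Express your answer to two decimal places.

pH = 8.09

BrCH2COO- is the conjugate base of the weak acid BrCH2COOH.
Kb = Kw/Ka = 1.0×10^-14 / 1.3 × 10^-3 = 7.69 × 10^-12
From the ICE table, Kb = [OH-]²/(0.195 − [OH-]) = 7.69 × 10^-12.
Neglecting [OH-] in the denominator: [OH-] = √(7.69 × 10^-12 × 0.195) = 1.22 × 10^-6 M
pOH = −log(1.22 × 10^-6) = 5.91; pH = 14.00 − 5.91 = 8.09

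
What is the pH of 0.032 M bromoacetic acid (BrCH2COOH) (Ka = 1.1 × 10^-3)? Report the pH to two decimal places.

pH = 2.27

BrCH2COOH ⇌ BrCH2COO- + H+
Ka = [H+]²/(0.032 − [H+]) = 1.1 × 10^-3
[H+] is not negligible relative to C₀; solve [H+]² + 0.0011·[H+] − 3.52e-05 = 0.
[H+] = (−Ka + √(Ka² + 4·Ka·C₀))/2 = 5.41 × 10^-3 M
pH = −log(5.41 × 10^-3) = 2.27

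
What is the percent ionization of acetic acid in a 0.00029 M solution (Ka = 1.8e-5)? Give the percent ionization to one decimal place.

CH3COOH ⇌ CH3COO- + H+; let x = [H+] at equilibrium.
Ka = x²/(C₀ − x); solving the quadratic gives x = 6.38 × 10^-5 M.
% ionization = x/C₀ × 100% = 6.38 × 10^-5/0.00029 × 100% = 22.0%

22.0%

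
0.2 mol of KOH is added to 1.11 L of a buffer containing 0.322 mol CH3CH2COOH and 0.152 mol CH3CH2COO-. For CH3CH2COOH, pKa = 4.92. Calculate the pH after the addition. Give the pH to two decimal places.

OH- converts CH3CH2COOH to CH3CH2COO-: CH3CH2COOH → 0.122 mol, CH3CH2COO- → 0.352 mol.
pH = pKa + log(n_CH3CH2COO-/n_CH3CH2COOH) = 4.92 + log(0.352/0.122) = 4.92 + (+0.460)

pH = 5.38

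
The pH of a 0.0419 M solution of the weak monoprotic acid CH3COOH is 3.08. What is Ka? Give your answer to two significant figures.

[H+] = 10^(-3.08) = 8.32 × 10^-4 M
At equilibrium [HA] = 0.0419 − 8.32 × 10^-4 = 4.11 × 10^-2 M
Ka = [H+][A-]/[HA] = (8.32 × 10^-4)² / 4.11 × 10^-2 = 1.7 × 10^-5

Ka = 1.7 × 10^-5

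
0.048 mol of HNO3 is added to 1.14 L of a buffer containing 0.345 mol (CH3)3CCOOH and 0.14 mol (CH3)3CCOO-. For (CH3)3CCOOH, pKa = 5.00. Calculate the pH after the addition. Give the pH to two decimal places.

pH = 4.37

Added H+ converts (CH3)3CCOO- to (CH3)3CCOOH: (CH3)3CCOOH → 0.393 mol, (CH3)3CCOO- → 0.092 mol.
pH = pKa + log(n_(CH3)3CCOO-/n_(CH3)3CCOOH) = 5.00 + log(0.092/0.393) = 5.00 + (-0.631)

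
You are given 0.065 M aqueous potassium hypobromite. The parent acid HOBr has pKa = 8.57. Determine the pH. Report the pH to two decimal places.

pH = 10.69

OBr- is the conjugate base of the weak acid HOBr.
Ka = 10^(−8.57) = 2.69 × 10^-9
Kb = Kw/Ka = 1.0×10^-14 / 2.69 × 10^-9 = 3.72 × 10^-6
From the ICE table, Kb = [OH-]²/(0.065 − [OH-]) = 3.72 × 10^-6.
Assume [OH-] ≪ 0.065: [OH-] ≈ √(3.72 × 10^-6 × 0.065) = 4.92 × 10^-4 M
([OH-]/C₀ = 0.76% < 5%, so the approximation holds.)
pOH = 3.31, so pH = 14.00 − pOH = 10.69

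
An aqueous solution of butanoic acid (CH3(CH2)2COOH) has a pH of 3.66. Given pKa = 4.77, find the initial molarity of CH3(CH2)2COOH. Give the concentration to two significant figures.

C₀ = 3.0 × 10^-3 M

[H+] = 10^(-3.66) = 2.19 × 10^-4 M = x
Ka = 10^(−4.77) = 1.70 × 10^-5
Ka = x²/(C₀ − x) ⇒ C₀ = x + x²/Ka
C₀ = 2.19 × 10^-4 + (2.19 × 10^-4)²/(1.70 × 10^-5) = 3.04 × 10^-3 M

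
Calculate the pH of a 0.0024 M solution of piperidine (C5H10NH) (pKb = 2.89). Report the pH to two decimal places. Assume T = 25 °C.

C5H10NH + H2O ⇌ C5H10NH2+ + OH-
Kb = 10^(−2.89) = 1.29 × 10^-3
From the ICE table, Kb = [OH-]²/(0.0024 − [OH-]) = 1.29 × 10^-3.
[OH-] is not negligible relative to C₀; solve [OH-]² + 0.00129·[OH-] − 3.1e-06 = 0.
[OH-] = [−0.00129 + √(0.00129² + 1.24e-05)]/2 = 1.23 × 10^-3 M
pOH = 2.91, so pH = 14.00 − pOH = 11.09

pH = 11.09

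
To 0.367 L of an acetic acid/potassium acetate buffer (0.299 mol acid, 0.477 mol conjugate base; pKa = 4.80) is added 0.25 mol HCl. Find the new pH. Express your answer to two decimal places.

After neutralization: n(CH3COOH) = 0.549 mol, n(CH3COO-) = 0.227 mol.
pH = pKa + log(n_CH3COO-/n_CH3COOH) = 4.80 + log(0.227/0.549) = 4.80 + (-0.384)

pH = 4.42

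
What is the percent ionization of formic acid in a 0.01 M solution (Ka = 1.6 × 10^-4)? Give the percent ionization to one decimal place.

11.9%

HCOOH ⇌ HCOO- + H+; let x = [H+] at equilibrium.
Ka = x²/(C₀ − x); solving the quadratic gives x = 1.19 × 10^-3 M.
Fraction ionized = 1.19 × 10^-3 / 0.01 = 0.1190 → 11.9%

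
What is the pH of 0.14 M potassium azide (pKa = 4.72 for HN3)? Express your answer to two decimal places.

pH = 8.93

N3- is the conjugate base of the weak acid HN3.
Ka = 10^(−4.72) = 1.91 × 10^-5
Kb = Kw/Ka = 1.0×10^-14 / 1.91 × 10^-5 = 5.24 × 10^-10
Let x = [OH-] at equilibrium. Kb = x²/(0.14 − x).
Assume x ≪ 0.14: x ≈ √(5.24 × 10^-10 × 0.14) = 8.57 × 10^-6 M
(x/C₀ = 0.0061% < 5%, so the approximation holds.)
pOH = 5.07, so pH = 14.00 − pOH = 8.93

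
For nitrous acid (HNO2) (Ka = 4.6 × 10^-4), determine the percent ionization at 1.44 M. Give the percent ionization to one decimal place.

1.8%

HNO2 ⇌ NO2- + H+; let x = [H+] at equilibrium.
x ≈ √(Ka·C₀) = √(4.6 × 10^-4 × 1.44) = 2.57 × 10^-2 M
Fraction ionized = 2.57 × 10^-2 / 1.44 = 0.0178 → 1.8%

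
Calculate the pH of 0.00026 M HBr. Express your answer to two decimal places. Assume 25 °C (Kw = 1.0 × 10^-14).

HBr is a strong acid and dissociates completely, so [H+] = 0.00026 M.
pH = -log(0.00026) = 3.59

pH = 3.59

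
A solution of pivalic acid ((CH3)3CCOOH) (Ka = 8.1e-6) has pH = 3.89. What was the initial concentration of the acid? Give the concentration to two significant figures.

[H+] = 10^(-3.89) = 1.29 × 10^-4 M = x
Ka = x²/(C₀ − x) ⇒ C₀ = x + x²/Ka
C₀ = 1.29 × 10^-4 + (1.29 × 10^-4)²/(8.1 × 10^-6) = 2.18 × 10^-3 M

C₀ = 2.2 × 10^-3 M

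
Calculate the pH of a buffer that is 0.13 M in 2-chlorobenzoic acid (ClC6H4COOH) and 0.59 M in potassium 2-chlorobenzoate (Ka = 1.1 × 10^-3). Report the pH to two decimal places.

pKa = −log(1.1 × 10^-3) = 2.959
Using pH = pKa + log([base]/[acid]) with [base]/[acid] = 0.59/0.13:
pH = 2.959 + (+0.657) = 3.62

pH = 3.62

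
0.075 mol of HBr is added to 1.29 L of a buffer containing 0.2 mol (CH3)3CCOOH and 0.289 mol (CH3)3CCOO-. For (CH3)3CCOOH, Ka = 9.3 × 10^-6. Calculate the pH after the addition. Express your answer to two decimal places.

After neutralization: n((CH3)3CCOOH) = 0.275 mol, n((CH3)3CCOO-) = 0.214 mol.
pKa = −log(9.3 × 10^-6) = 5.032
Henderson–Hasselbalch with mole ratio 0.214/0.275: pH = 5.032 + (-0.109)

pH = 4.92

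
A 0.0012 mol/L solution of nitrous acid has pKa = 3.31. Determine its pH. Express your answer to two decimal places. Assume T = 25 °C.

HNO2 ⇌ NO2- + H+
Ka = 10^(−3.31) = 4.90 × 10^-4
Ka = [H+]²/(0.0012 − [H+]) = 4.90 × 10^-4
Here C₀/Ka ≈ 2.45, so the small-[H+] approximation fails. Use the quadratic:
[H+] = [−0.00049 + √(0.00049² + 2.35e-06)]/2 = 5.60 × 10^-4 M
pH = −log[H+] = −log(5.60 × 10^-4) = 3.25

pH = 3.25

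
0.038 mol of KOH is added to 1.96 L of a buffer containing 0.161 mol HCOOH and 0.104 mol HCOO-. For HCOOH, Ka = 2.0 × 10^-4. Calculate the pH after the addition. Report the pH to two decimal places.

pH = 3.76

OH- converts HCOOH to HCOO-: HCOOH → 0.123 mol, HCOO- → 0.142 mol.
pKa = −log(2.0 × 10^-4) = 3.699
pH = pKa + log(n_HCOO-/n_HCOOH) = 3.699 + log(0.142/0.123) = 3.699 + (+0.062)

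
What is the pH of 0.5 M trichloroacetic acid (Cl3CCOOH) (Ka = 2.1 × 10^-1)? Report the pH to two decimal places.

pH = 0.63

Cl3CCOOH ⇌ Cl3CCOO- + H+
From the ICE table, Ka = [H+]²/(0.5 − [H+]) = 2.1 × 10^-1.
The 5% rule fails; solving [H+]² + Ka·[H+] − Ka·C₀ = 0 exactly:
[H+] = (−Ka + √(Ka² + 4·Ka·C₀))/2 = 2.36 × 10^-1 M
pH = −log[H+] = −log(2.36 × 10^-1) = 0.63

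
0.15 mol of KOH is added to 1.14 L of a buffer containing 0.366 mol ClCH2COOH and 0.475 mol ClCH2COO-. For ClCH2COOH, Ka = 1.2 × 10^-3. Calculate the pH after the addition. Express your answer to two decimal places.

pH = 3.38

OH- converts ClCH2COOH to ClCH2COO-: ClCH2COOH → 0.216 mol, ClCH2COO- → 0.625 mol.
pKa = −log(1.2 × 10^-3) = 2.921
pH = pKa + log(n_ClCH2COO-/n_ClCH2COOH) = 2.921 + log(0.625/0.216) = 2.921 + (+0.461)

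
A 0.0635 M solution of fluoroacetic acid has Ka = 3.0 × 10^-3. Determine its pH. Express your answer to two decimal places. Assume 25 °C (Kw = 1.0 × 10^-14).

pH = 1.91

FCH2COOH ⇌ FCH2COO- + H+
Ka = [H+]²/(0.0635 − [H+]) = 3.0 × 10^-3
[H+] is not negligible relative to C₀; solve [H+]² + 0.003·[H+] − 0.00019 = 0.
[H+] = [−0.003 + √(0.003² + 0.000762)]/2 = 1.24 × 10^-2 M
pH = −log[H+] = −log(1.24 × 10^-2) = 1.91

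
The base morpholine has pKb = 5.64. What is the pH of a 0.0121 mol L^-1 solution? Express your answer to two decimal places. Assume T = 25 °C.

pH = 10.22

C4H8ONH + H2O ⇌ C4H8ONH2+ + OH-
Kb = 10^(−5.64) = 2.29 × 10^-6
Kb = [OH-]²/(0.0121 − [OH-]) = 2.29 × 10^-6
Neglecting [OH-] in the denominator: [OH-] = √(2.29 × 10^-6 × 0.0121) = 1.66 × 10^-4 M
Check: 1.4% ionized — well under 5%, approximation valid.
pOH = −log(1.66 × 10^-4) = 3.78; pH = 14.00 − 3.78 = 10.22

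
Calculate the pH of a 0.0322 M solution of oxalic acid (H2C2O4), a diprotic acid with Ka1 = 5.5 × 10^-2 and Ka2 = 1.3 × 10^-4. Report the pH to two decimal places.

pH = 1.64

Since Ka1 ≫ Ka2, the first ionization dominates [H+].
Ka1 = x²/(0.0322 − x) = 5.5 × 10^-2
Solving the quadratic: x = (−Ka1 + √(Ka1² + 4·Ka1·C₀))/2 = 2.28 × 10^-2 M
pH = −log(2.28 × 10^-2) = 1.64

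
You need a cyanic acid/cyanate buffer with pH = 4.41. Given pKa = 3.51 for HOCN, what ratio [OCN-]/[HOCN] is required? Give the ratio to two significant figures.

ratio = 7.9

pH = pKa + log(r) ⇒ log(r) = 4.41 − 3.51 = +0.90
r = [OCN-]/[HOCN] = 10^(+0.90) = 7.94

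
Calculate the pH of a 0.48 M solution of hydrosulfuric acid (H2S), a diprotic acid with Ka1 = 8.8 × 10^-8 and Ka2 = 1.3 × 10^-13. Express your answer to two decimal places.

pH = 3.69

Ka1 ≫ Ka2, so treat the first dissociation as the only significant source of H+.
Ka1 = x²/(0.48 − x) = 8.8 × 10^-8
x ≈ √(8.8 × 10^-8 × 0.48) = 2.06 × 10^-4 M
pH = −log(2.06 × 10^-4) = 3.69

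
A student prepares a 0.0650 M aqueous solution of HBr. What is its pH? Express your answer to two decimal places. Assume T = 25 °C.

HBr is a strong acid and dissociates completely, so [H+] = 0.0650 M.
pH = -log(0.065) = 1.19

pH = 1.19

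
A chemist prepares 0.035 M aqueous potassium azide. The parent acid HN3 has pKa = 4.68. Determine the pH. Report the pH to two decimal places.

pH = 8.61

N3- is the conjugate base of the weak acid HN3.
Ka = 10^(−4.68) = 2.09 × 10^-5
Kb = Kw/Ka = 1.0×10^-14 / 2.09 × 10^-5 = 4.78 × 10^-10
From the ICE table, Kb = [OH-]²/(0.035 − [OH-]) = 4.78 × 10^-10.
Assume [OH-] ≪ 0.035: [OH-] ≈ √(4.78 × 10^-10 × 0.035) = 4.09 × 10^-6 M
Check: 0.012% ionized — well under 5%, approximation valid.
pOH = 5.39, so pH = 14.00 − pOH = 8.61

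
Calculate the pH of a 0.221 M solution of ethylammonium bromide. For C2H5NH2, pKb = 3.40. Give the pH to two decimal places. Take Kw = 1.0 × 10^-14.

pH = 5.63

C2H5NH3+ is the conjugate acid of the weak base C2H5NH2.
Kb = 10^(−3.40) = 3.98 × 10^-4
Ka = Kw/Kb = 1.0×10^-14 / 3.98 × 10^-4 = 2.51 × 10^-11
From the ICE table, Ka = x²/(0.221 − x) = 2.51 × 10^-11.
Assume x ≪ 0.221: x ≈ √(2.51 × 10^-11 × 0.221) = 2.36 × 10^-6 M
Check: 0.0011% ionized — well under 5%, approximation valid.
pH = −log[H+] = −log(2.36 × 10^-6) = 5.63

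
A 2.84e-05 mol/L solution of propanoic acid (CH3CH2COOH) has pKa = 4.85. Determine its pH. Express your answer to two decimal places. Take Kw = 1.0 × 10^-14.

CH3CH2COOH ⇌ CH3CH2COO- + H+
Ka = 10^(−4.85) = 1.41 × 10^-5
Ka = [H+]²/(2.84e-05 − [H+]) = 1.41 × 10^-5
Here C₀/Ka ≈ 2.01, so the small-[H+] approximation fails. Use the quadratic:
[H+] = (−Ka + √(Ka² + 4·Ka·C₀))/2 = 1.42 × 10^-5 M
pH = −log[H+] = −log(1.42 × 10^-5) = 4.85

pH = 4.85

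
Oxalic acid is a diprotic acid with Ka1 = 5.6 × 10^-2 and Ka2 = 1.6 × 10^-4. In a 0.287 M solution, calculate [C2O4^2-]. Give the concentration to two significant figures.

First ionization gives [H+] ≈ [HC2O4-] = 1.02 × 10^-1 M.
Second step: Ka2 = [H+][C2O4^2-]/[HC2O4-] ≈ [C2O4^2-] (since [H+] ≈ [HC2O4-]).
So [C2O4^2-] ≈ Ka2.

1.6 × 10^-4 M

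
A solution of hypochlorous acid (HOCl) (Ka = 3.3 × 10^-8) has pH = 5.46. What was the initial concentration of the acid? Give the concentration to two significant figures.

[H+] = 10^(-5.46) = 3.47 × 10^-6 M = x
Ka = x²/(C₀ − x) ⇒ C₀ = x + x²/Ka
C₀ = 3.47 × 10^-6 + (3.47 × 10^-6)²/(3.3 × 10^-8) = 3.68 × 10^-4 M

C₀ = 3.7 × 10^-4 M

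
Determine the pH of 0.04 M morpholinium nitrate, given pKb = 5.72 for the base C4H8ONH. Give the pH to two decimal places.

C4H8ONH2+ is the conjugate acid of the weak base C4H8ONH.
Kb = 10^(−5.72) = 1.91 × 10^-6
Ka = Kw/Kb = 1.0×10^-14 / 1.91 × 10^-6 = 5.24 × 10^-9
Ka = x²/(0.04 − x) = 5.24 × 10^-9
Neglecting x in the denominator: x = √(5.24 × 10^-9 × 0.04) = 1.45 × 10^-5 M
Check: 0.036% ionized — well under 5%, approximation valid.
pH = −log(1.45 × 10^-5) = 4.84

pH = 4.84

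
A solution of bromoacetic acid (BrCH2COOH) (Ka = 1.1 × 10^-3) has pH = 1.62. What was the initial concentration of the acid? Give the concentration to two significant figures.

[H+] = 10^(-1.62) = 2.40 × 10^-2 M = x
Ka = x²/(C₀ − x) ⇒ C₀ = x + x²/Ka
C₀ = 2.40 × 10^-2 + (2.40 × 10^-2)²/(1.1 × 10^-3) = 5.48 × 10^-1 M

C₀ = 5.5 × 10^-1 M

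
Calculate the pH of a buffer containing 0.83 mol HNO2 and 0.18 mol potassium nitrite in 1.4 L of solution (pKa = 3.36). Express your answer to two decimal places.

Using pH = pKa + log([base]/[acid]) with [base]/[acid] = 0.18/0.83:
pH = 3.36 + (-0.664) = 2.70

pH = 2.70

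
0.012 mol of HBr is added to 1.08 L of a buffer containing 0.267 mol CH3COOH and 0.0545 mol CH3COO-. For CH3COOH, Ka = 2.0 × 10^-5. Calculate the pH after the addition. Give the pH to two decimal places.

pH = 3.88

Added H+ converts CH3COO- to CH3COOH: CH3COOH → 0.279 mol, CH3COO- → 0.0425 mol.
pKa = −log(2.0 × 10^-5) = 4.699
pH = pKa + log(n_CH3COO-/n_CH3COOH) = 4.699 + log(0.0425/0.279) = 4.699 + (-0.817)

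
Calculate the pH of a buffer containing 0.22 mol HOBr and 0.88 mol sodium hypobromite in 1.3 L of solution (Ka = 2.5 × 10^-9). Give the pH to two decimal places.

pKa = −log(2.5 × 10^-9) = 8.602
pH = pKa + log([A⁻]/[HA]) = 8.602 + log(0.88/0.22)
pH = 8.602 + (+0.602) = 9.20

pH = 9.20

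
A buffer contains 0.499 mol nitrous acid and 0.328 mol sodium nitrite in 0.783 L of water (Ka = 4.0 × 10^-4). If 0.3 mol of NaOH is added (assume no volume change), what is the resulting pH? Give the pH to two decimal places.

After neutralization: n(HNO2) = 0.199 mol, n(NO2-) = 0.628 mol.
pKa = −log(4.0 × 10^-4) = 3.398
pH = pKa + log(n_NO2-/n_HNO2) = 3.398 + log(0.628/0.199) = 3.398 + (+0.499)

pH = 3.90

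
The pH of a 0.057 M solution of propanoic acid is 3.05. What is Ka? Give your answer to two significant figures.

Ka = 1.4 × 10^-5

[H+] = 10^(-3.05) = 8.91 × 10^-4 M
At equilibrium [HA] = 0.057 − 8.91 × 10^-4 = 5.61 × 10^-2 M
Ka = [H+][A-]/[HA] = (8.91 × 10^-4)² / 5.61 × 10^-2 = 1.4 × 10^-5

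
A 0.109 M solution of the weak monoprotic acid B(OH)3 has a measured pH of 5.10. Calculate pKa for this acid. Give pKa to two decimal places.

[H+] = 10^(-5.10) = 7.94 × 10^-6 M
At equilibrium [HA] = 0.109 − 7.94 × 10^-6 = 1.09 × 10^-1 M
Ka = [H+][A-]/[HA] = (7.94 × 10^-6)² / 1.09 × 10^-1 = 5.78 × 10^-10
pKa = -log(5.78 × 10^-10) = 9.24

pKa = 9.24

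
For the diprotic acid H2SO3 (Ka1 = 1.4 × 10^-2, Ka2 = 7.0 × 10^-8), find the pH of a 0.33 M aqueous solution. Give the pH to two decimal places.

pH = 1.21

Ka1 ≫ Ka2, so treat the first dissociation as the only significant source of H+.
Ka1 = x²/(0.33 − x) = 1.4 × 10^-2
Solving the quadratic: x = (−Ka1 + √(Ka1² + 4·Ka1·C₀))/2 = 6.13 × 10^-2 M
pH = −log(6.13 × 10^-2) = 1.21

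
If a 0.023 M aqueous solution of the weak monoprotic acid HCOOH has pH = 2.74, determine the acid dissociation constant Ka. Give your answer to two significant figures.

Ka = 1.6 × 10^-4

[H+] = 10^(-2.74) = 1.82 × 10^-3 M
At equilibrium [HA] = 0.023 − 1.82 × 10^-3 = 2.12 × 10^-2 M
Ka = [H+][A-]/[HA] = (1.82 × 10^-3)² / 2.12 × 10^-2 = 1.6 × 10^-4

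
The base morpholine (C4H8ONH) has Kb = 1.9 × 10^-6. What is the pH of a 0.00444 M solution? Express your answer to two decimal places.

C4H8ONH + H2O ⇌ C4H8ONH2+ + OH-
Kb = [OH-]²/(0.00444 − [OH-]) = 1.9 × 10^-6
Neglecting [OH-] in the denominator: [OH-] = √(1.9 × 10^-6 × 0.00444) = 9.18 × 10^-5 M
([OH-]/C₀ = 2.1% < 5%, so the approximation holds.)
pOH = −log(9.18 × 10^-5) = 4.04; pH = 14.00 − 4.04 = 9.96

pH = 9.96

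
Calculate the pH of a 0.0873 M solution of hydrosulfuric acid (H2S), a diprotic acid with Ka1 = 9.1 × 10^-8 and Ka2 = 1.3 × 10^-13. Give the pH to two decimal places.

pH = 4.05

Ka1 ≫ Ka2, so treat the first dissociation as the only significant source of H+.
Ka1 = x²/(0.0873 − x) = 9.1 × 10^-8
x ≈ √(9.1 × 10^-8 × 0.0873) = 8.91 × 10^-5 M
pH = −log(8.91 × 10^-5) = 4.05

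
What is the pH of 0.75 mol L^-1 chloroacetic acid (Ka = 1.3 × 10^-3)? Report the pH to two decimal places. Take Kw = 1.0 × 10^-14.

ClCH2COOH ⇌ ClCH2COO- + H+
Ka = x²/(0.75 − x) = 1.3 × 10^-3
Neglecting x in the denominator: x = √(1.3 × 10^-3 × 0.75) = 3.12 × 10^-2 M
(x/C₀ = 4.2% < 5%, so the approximation holds.)
pH = −log(3.12 × 10^-2) = 1.51

pH = 1.51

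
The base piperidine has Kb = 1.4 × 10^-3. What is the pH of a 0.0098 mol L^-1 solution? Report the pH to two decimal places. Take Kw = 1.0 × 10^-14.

C5H10NH + H2O ⇌ C5H10NH2+ + OH-
Let x = [OH-] at equilibrium. Kb = x²/(0.0098 − x).
The 5% rule fails; solving x² + Kb·x − Kb·C₀ = 0 exactly:
x = (−Kb + √(Kb² + 4·Kb·C₀))/2 = 3.07 × 10^-3 M
pOH = 2.51, so pH = 14.00 − pOH = 11.49

pH = 11.49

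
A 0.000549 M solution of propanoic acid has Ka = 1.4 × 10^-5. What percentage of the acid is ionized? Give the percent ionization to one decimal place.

14.7%

CH3CH2COOH ⇌ CH3CH2COO- + H+; let x = [H+] at equilibrium.
Solve x² + 1.4e-05x − 7.69e-09 = 0 → x = 8.09 × 10^-5 M
Fraction ionized = 8.09 × 10^-5 / 0.000549 = 0.1474 → 14.7%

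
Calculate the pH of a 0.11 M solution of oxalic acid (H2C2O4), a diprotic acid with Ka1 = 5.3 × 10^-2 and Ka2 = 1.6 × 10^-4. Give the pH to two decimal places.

Ka1 ≫ Ka2, so treat the first dissociation as the only significant source of H+.
Ka1 = x²/(0.11 − x) = 5.3 × 10^-2
Solving the quadratic: x = (−Ka1 + √(Ka1² + 4·Ka1·C₀))/2 = 5.43 × 10^-2 M
pH = −log(5.43 × 10^-2) = 1.27

pH = 1.27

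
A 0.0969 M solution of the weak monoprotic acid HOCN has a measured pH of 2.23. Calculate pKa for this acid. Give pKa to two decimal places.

[H+] = 10^(-2.23) = 5.89 × 10^-3 M
At equilibrium [HA] = 0.0969 − 5.89 × 10^-3 = 9.10 × 10^-2 M
Ka = [H+][A-]/[HA] = (5.89 × 10^-3)² / 9.10 × 10^-2 = 3.81 × 10^-4
pKa = -log(3.81 × 10^-4) = 3.42

pKa = 3.42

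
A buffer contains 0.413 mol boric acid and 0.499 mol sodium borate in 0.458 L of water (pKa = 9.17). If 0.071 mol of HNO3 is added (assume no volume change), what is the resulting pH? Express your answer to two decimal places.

pH = 9.12

After neutralization: n(B(OH)3) = 0.484 mol, n(B(OH)4-) = 0.428 mol.
pH = pKa + log([A⁻]/[HA]) = 9.17 + log(0.428/0.484) = 9.17 -0.053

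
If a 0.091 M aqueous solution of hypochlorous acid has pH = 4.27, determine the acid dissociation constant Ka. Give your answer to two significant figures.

Ka = 3.2 × 10^-8

[H+] = 10^(-4.27) = 5.37 × 10^-5 M
At equilibrium [HA] = 0.091 − 5.37 × 10^-5 = 9.09 × 10^-2 M
Ka = [H+][A-]/[HA] = (5.37 × 10^-5)² / 9.09 × 10^-2 = 3.2 × 10^-8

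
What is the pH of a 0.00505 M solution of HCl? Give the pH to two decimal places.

HCl is a strong acid and dissociates completely, so [H+] = 0.00505 M.
pH = -log(0.00505) = 2.30

pH = 2.30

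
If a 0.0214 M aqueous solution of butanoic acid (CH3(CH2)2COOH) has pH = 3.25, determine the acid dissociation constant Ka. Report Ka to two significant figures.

[H+] = 10^(-3.25) = 5.62 × 10^-4 M
At equilibrium [HA] = 0.0214 − 5.62 × 10^-4 = 2.08 × 10^-2 M
Ka = [H+][A-]/[HA] = (5.62 × 10^-4)² / 2.08 × 10^-2 = 1.5 × 10^-5

Ka = 1.5 × 10^-5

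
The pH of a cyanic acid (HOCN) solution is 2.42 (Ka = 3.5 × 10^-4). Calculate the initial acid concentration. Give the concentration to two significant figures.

C₀ = 4.5 × 10^-2 M

[H+] = 10^(-2.42) = 3.80 × 10^-3 M = x
Ka = x²/(C₀ − x) ⇒ C₀ = x + x²/Ka
C₀ = 3.80 × 10^-3 + (3.80 × 10^-3)²/(3.5 × 10^-4) = 4.51 × 10^-2 M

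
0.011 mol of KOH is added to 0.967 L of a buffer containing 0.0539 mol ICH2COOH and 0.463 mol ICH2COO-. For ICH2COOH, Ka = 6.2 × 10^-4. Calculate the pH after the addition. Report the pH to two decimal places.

pH = 4.25

After neutralization: n(ICH2COOH) = 0.0429 mol, n(ICH2COO-) = 0.474 mol.
pKa = −log(6.2 × 10^-4) = 3.208
pH = pKa + log(n_ICH2COO-/n_ICH2COOH) = 3.208 + log(0.474/0.0429) = 3.208 + (+1.043)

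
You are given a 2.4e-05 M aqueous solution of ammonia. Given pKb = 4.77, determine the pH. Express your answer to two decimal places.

NH3 + H2O ⇌ NH4+ + OH-
Kb = 10^(−4.77) = 1.70 × 10^-5
From the ICE table, Kb = [OH-]²/(2.4e-05 − [OH-]) = 1.70 × 10^-5.
[OH-] is not negligible relative to C₀; solve [OH-]² + 1.7e-05·[OH-] − 4.08e-10 = 0.
[OH-] = [−1.7e-05 + √(1.7e-05² + 1.63e-09)]/2 = 1.34 × 10^-5 M
pOH = 4.87, so pH = 14.00 − pOH = 9.13

pH = 9.13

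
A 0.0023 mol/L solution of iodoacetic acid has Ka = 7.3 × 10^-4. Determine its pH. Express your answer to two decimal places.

ICH2COOH ⇌ ICH2COO- + H+
From the ICE table, Ka = x²/(0.0023 − x) = 7.3 × 10^-4.
x is not negligible relative to C₀; solve x² + 0.00073·x − 1.68e-06 = 0.
x = [−0.00073 + √(0.00073² + 6.72e-06)]/2 = 9.81 × 10^-4 M
pH = −log[H+] = −log(9.81 × 10^-4) = 3.01

pH = 3.01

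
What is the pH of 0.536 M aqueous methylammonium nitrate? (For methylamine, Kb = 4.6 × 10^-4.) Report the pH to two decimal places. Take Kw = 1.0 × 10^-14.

pH = 5.47

CH3NH3+ is the conjugate acid of the weak base CH3NH2.
Ka = Kw/Kb = 1.0×10^-14 / 4.6 × 10^-4 = 2.17 × 10^-11
From the ICE table, Ka = [H+]²/(0.536 − [H+]) = 2.17 × 10^-11.
Neglecting [H+] in the denominator: [H+] = √(2.17 × 10^-11 × 0.536) = 3.41 × 10^-6 M
pH = −log[H+] = −log(3.41 × 10^-6) = 5.47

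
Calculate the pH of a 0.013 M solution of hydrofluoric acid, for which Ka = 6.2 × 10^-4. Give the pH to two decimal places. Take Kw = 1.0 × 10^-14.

pH = 2.59

HF ⇌ F- + H+
Ka = x²/(0.013 − x) = 6.2 × 10^-4
The 5% rule fails; solving x² + Ka·x − Ka·C₀ = 0 exactly:
x = (−Ka + √(Ka² + 4·Ka·C₀))/2 = 2.55 × 10^-3 M
pH = −log[H+] = −log(2.55 × 10^-3) = 2.59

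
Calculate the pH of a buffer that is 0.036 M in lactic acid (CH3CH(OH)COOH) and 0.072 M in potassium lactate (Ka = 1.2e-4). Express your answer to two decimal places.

pH = 4.22

pKa = −log(1.2 × 10^-4) = 3.921
pH = pKa + log([A⁻]/[HA]) = 3.921 + log(0.072/0.036)
pH = 3.921 + (+0.301) = 4.22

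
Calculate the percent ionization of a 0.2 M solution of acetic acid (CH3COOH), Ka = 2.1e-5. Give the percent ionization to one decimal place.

CH3COOH ⇌ CH3COO- + H+; let x = [H+] at equilibrium.
x ≈ √(Ka·C₀) = √(2.1 × 10^-5 × 0.2) = 2.05 × 10^-3 M
% ionization = x/C₀ × 100% = 2.05 × 10^-3/0.2 × 100% = 1.0%

1.0%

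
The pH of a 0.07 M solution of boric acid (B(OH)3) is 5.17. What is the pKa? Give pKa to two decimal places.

pKa = 9.19

[H+] = 10^(-5.17) = 6.76 × 10^-6 M
At equilibrium [HA] = 0.07 − 6.76 × 10^-6 = 7.00 × 10^-2 M
Ka = [H+][A-]/[HA] = (6.76 × 10^-6)² / 7.00 × 10^-2 = 6.53 × 10^-10
pKa = -log(6.53 × 10^-10) = 9.19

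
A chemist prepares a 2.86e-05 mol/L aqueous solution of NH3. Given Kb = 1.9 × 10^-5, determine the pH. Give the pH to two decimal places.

NH3 + H2O ⇌ NH4+ + OH-
Let x = [OH-] at equilibrium. Kb = x²/(2.86e-05 − x).
x is not negligible relative to C₀; solve x² + 1.9e-05·x − 5.43e-10 = 0.
x = [−1.9e-05 + √(1.9e-05² + 2.17e-09)]/2 = 1.57 × 10^-5 M
pOH = −log(1.57 × 10^-5) = 4.80; pH = 14.00 − 4.80 = 9.20

pH = 9.20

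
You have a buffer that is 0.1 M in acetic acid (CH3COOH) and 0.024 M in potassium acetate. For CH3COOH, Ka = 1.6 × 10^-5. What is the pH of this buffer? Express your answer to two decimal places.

pH = 4.18

pKa = −log(1.6 × 10^-5) = 4.796
Using pH = pKa + log([base]/[acid]) with [base]/[acid] = 0.024/0.1:
pH = 4.796 + (-0.620) = 4.18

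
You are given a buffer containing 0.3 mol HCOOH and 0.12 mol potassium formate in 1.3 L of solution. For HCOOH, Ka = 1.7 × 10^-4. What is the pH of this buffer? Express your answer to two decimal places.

pH = 3.37

pKa = −log(1.7 × 10^-4) = 3.770
pH = pKa + log([A⁻]/[HA]) = 3.770 + log(0.12/0.3)
pH = 3.770 + (-0.398) = 3.37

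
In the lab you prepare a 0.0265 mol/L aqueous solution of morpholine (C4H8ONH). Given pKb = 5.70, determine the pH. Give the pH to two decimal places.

C4H8ONH + H2O ⇌ C4H8ONH2+ + OH-
Kb = 10^(−5.70) = 2.00 × 10^-6
From the ICE table, Kb = x²/(0.0265 − x) = 2.00 × 10^-6.
Neglecting x in the denominator: x = √(2.00 × 10^-6 × 0.0265) = 2.30 × 10^-4 M
pOH = 3.64, so pH = 14.00 − pOH = 10.36

pH = 10.36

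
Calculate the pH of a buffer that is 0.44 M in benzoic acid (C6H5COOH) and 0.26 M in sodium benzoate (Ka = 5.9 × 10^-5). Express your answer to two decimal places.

pKa = −log(5.9 × 10^-5) = 4.229
Using pH = pKa + log([base]/[acid]) with [base]/[acid] = 0.26/0.44:
pH = 4.229 + (-0.228) = 4.00

pH = 4.00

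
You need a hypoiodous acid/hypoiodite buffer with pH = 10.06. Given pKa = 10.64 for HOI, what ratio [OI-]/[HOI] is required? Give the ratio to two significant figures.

pH = pKa + log(r) ⇒ log(r) = 10.06 − 10.64 = -0.58
r = [OI-]/[HOI] = 10^(-0.58) = 0.263

ratio = 0.26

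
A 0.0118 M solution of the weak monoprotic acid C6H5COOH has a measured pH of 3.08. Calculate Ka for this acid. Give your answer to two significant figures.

[H+] = 10^(-3.08) = 8.32 × 10^-4 M
At equilibrium [HA] = 0.0118 − 8.32 × 10^-4 = 1.10 × 10^-2 M
Ka = [H+][A-]/[HA] = (8.32 × 10^-4)² / 1.10 × 10^-2 = 6.3 × 10^-5

Ka = 6.3 × 10^-5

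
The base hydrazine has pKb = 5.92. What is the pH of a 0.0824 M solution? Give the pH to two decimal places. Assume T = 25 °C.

pH = 10.50

N2H4 + H2O ⇌ N2H5+ + OH-
Kb = 10^(−5.92) = 1.20 × 10^-6
From the ICE table, Kb = [OH-]²/(0.0824 − [OH-]) = 1.20 × 10^-6.
Neglecting [OH-] in the denominator: [OH-] = √(1.20 × 10^-6 × 0.0824) = 3.14 × 10^-4 M
([OH-]/C₀ = 0.38% < 5%, so the approximation holds.)
pOH = 3.50, so pH = 14.00 − pOH = 10.50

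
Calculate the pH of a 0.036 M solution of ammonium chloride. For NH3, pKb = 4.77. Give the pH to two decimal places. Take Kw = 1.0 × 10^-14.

pH = 5.34

NH4+ is the conjugate acid of the weak base NH3.
Kb = 10^(−4.77) = 1.70 × 10^-5
Ka = Kw/Kb = 1.0×10^-14 / 1.70 × 10^-5 = 5.88 × 10^-10
Ka = x²/(0.036 − x) = 5.88 × 10^-10
Since Ka ≪ C₀, x ≈ √(Ka·C₀) = 4.60 × 10^-6 M.
Check: 0.013% ionized — well under 5%, approximation valid.
pH = −log(4.60 × 10^-6) = 5.34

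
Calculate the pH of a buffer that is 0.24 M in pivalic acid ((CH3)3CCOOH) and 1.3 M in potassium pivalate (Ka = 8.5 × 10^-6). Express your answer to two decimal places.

pKa = −log(8.5 × 10^-6) = 5.071
Henderson–Hasselbalch: pH = pKa + log([(CH3)3CCOO-]/[(CH3)3CCOOH]) = 5.071 + log(1.3/0.24)
pH = 5.071 + (+0.734) = 5.80

pH = 5.80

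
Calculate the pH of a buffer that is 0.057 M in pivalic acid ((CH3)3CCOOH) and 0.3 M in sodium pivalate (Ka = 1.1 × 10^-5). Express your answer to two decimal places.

pKa = −log(1.1 × 10^-5) = 4.959
Using pH = pKa + log([base]/[acid]) with [base]/[acid] = 0.3/0.057:
pH = 4.959 + (+0.721) = 5.68

pH = 5.68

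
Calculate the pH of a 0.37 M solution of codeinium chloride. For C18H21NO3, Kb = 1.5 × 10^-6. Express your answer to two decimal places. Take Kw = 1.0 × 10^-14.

C18H22NO3+ is the conjugate acid of the weak base C18H21NO3.
Ka = Kw/Kb = 1.0×10^-14 / 1.5 × 10^-6 = 6.67 × 10^-9
Let x = [H+] at equilibrium. Ka = x²/(0.37 − x).
Since Ka ≪ C₀, x ≈ √(Ka·C₀) = 4.97 × 10^-5 M.
pH = −log[H+] = −log(4.97 × 10^-5) = 4.30

pH = 4.30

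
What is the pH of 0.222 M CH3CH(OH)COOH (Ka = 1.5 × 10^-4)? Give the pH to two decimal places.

CH3CH(OH)COOH ⇌ CH3CH(OH)COO- + H+
Ka = [H+]²/(0.222 − [H+]) = 1.5 × 10^-4
Neglecting [H+] in the denominator: [H+] = √(1.5 × 10^-4 × 0.222) = 5.77 × 10^-3 M
pH = −log(5.77 × 10^-3) = 2.24

pH = 2.24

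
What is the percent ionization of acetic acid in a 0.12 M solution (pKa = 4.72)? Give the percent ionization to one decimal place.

1.3%

CH3COOH ⇌ CH3COO- + H+; let x = [H+] at equilibrium.
Ka = 10^(−4.72) = 1.91 × 10^-5
x ≈ √(Ka·C₀) = √(1.91 × 10^-5 × 0.12) = 1.51 × 10^-3 M
% ionization = x/C₀ × 100% = 1.51 × 10^-3/0.12 × 100% = 1.3%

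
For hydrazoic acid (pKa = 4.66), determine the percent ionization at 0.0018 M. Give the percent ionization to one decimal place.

10.4%

HN3 ⇌ N3- + H+; let x = [H+] at equilibrium.
Ka = 10^(−4.66) = 2.19 × 10^-5
Ka = x²/(C₀ − x); solving the quadratic gives x = 1.88 × 10^-4 M.
Fraction ionized = 1.88 × 10^-4 / 0.0018 = 0.1044 → 10.4%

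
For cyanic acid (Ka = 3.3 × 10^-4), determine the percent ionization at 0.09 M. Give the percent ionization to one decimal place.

HOCN ⇌ OCN- + H+; let x = [H+] at equilibrium.
Ka = x²/(C₀ − x); solving the quadratic gives x = 5.29 × 10^-3 M.
% ionization = x/C₀ × 100% = 5.29 × 10^-3/0.09 × 100% = 5.9%

5.9%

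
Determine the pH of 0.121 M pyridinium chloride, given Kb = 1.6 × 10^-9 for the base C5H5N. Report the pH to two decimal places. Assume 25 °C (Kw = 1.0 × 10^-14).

pH = 3.06

C5H5NH+ is the conjugate acid of the weak base C5H5N.
Ka = Kw/Kb = 1.0×10^-14 / 1.6 × 10^-9 = 6.25 × 10^-6
Ka = x²/(0.121 − x) = 6.25 × 10^-6
Assume x ≪ 0.121: x ≈ √(6.25 × 10^-6 × 0.121) = 8.70 × 10^-4 M
(x/C₀ = 0.72% < 5%, so the approximation holds.)
pH = −log[H+] = −log(8.70 × 10^-4) = 3.06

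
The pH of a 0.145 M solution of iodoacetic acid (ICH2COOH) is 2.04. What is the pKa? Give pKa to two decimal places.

pKa = 3.21

[H+] = 10^(-2.04) = 9.12 × 10^-3 M
At equilibrium [HA] = 0.145 − 9.12 × 10^-3 = 1.36 × 10^-1 M
Ka = [H+][A-]/[HA] = (9.12 × 10^-3)² / 1.36 × 10^-1 = 6.12 × 10^-4
pKa = -log(6.12 × 10^-4) = 3.21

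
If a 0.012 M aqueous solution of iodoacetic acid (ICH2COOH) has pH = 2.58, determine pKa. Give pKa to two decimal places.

pKa = 3.13

[H+] = 10^(-2.58) = 2.63 × 10^-3 M
At equilibrium [HA] = 0.012 − 2.63 × 10^-3 = 9.37 × 10^-3 M
Ka = [H+][A-]/[HA] = (2.63 × 10^-3)² / 9.37 × 10^-3 = 7.38 × 10^-4
pKa = -log(7.38 × 10^-4) = 3.13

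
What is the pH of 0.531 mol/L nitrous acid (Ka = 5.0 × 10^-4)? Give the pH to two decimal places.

HNO2 ⇌ NO2- + H+
From the ICE table, Ka = x²/(0.531 − x) = 5.0 × 10^-4.
Since Ka ≪ C₀, x ≈ √(Ka·C₀) = 1.63 × 10^-2 M.
Check: 3.1% ionized — well under 5%, approximation valid.
pH = −log(1.63 × 10^-2) = 1.79

pH = 1.79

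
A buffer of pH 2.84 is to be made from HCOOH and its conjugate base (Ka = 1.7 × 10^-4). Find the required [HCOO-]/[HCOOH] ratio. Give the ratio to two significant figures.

pKa = -log(1.7 × 10^-4) = 3.770
pH = pKa + log(r) ⇒ log(r) = 2.84 − 3.770 = -0.930
r = [HCOO-]/[HCOOH] = 10^(-0.930) = 0.117

ratio = 0.12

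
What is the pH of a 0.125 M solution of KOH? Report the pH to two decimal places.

pH = 13.10

KOH is a strong base; [OH-] = 0.125 M.
pOH = -log(0.125) = 0.90
pH = 14.00 - 0.90 = 13.10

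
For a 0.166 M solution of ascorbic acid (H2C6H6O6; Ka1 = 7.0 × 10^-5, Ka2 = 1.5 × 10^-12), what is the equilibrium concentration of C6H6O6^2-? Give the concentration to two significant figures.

First ionization gives [H+] ≈ [HC6H6O6-] = 3.41 × 10^-3 M.
Second step: Ka2 = [H+][C6H6O6^2-]/[HC6H6O6-] ≈ [C6H6O6^2-] (since [H+] ≈ [HC6H6O6-]).
So [C6H6O6^2-] ≈ Ka2.

1.5 × 10^-12 M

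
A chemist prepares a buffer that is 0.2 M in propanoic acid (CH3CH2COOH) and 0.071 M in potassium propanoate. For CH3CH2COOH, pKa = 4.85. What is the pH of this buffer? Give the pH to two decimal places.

Henderson–Hasselbalch: pH = pKa + log([CH3CH2COO-]/[CH3CH2COOH]) = 4.85 + log(0.071/0.2)
pH = 4.85 + (-0.450) = 4.40

pH = 4.40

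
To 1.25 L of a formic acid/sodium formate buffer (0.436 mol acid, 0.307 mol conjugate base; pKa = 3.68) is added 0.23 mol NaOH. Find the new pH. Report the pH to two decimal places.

pH = 4.10

After neutralization: n(HCOOH) = 0.206 mol, n(HCOO-) = 0.537 mol.
Henderson–Hasselbalch with mole ratio 0.537/0.206: pH = 3.68 + (+0.416)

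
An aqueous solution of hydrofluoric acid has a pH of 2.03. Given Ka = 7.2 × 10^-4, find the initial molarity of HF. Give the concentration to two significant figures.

[H+] = 10^(-2.03) = 9.33 × 10^-3 M = x
Ka = x²/(C₀ − x) ⇒ C₀ = x + x²/Ka
C₀ = 9.33 × 10^-3 + (9.33 × 10^-3)²/(7.2 × 10^-4) = 1.30 × 10^-1 M

C₀ = 1.3 × 10^-1 M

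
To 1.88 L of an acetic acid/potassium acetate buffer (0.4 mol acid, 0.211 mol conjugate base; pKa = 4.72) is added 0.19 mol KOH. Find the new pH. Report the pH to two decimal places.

pH = 5.00

After neutralization: n(CH3COOH) = 0.21 mol, n(CH3COO-) = 0.401 mol.
pH = pKa + log([A⁻]/[HA]) = 4.72 + log(0.401/0.21) = 4.72 +0.281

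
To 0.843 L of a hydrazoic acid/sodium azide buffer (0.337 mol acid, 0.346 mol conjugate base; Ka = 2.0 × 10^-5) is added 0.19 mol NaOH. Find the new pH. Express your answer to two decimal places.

pH = 5.26

OH- converts HN3 to N3-: HN3 → 0.147 mol, N3- → 0.536 mol.
pKa = −log(2.0 × 10^-5) = 4.699
pH = pKa + log(n_N3-/n_HN3) = 4.699 + log(0.536/0.147) = 4.699 + (+0.562)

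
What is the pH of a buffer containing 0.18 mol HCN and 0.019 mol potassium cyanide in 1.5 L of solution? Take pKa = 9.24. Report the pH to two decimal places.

pH = 8.26

pH = pKa + log([A⁻]/[HA]) = 9.24 + log(0.019/0.18)
pH = 9.24 + (-0.977) = 8.26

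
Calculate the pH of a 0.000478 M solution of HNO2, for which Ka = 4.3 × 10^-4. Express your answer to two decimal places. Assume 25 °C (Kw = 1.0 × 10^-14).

HNO2 ⇌ NO2- + H+
From the ICE table, Ka = [H+]²/(0.000478 − [H+]) = 4.3 × 10^-4.
Here C₀/Ka ≈ 1.11, so the small-[H+] approximation fails. Use the quadratic:
[H+] = [−0.00043 + √(0.00043² + 8.22e-07)]/2 = 2.87 × 10^-4 M
pH = −log[H+] = −log(2.87 × 10^-4) = 3.54

pH = 3.54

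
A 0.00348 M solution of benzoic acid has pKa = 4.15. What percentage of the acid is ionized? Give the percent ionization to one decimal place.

13.3%

C6H5COOH ⇌ C6H5COO- + H+; let x = [H+] at equilibrium.
Ka = 10^(−4.15) = 7.08 × 10^-5
Solve x² + 7.08e-05x − 2.46e-07 = 0 → x = 4.62 × 10^-4 M
Fraction ionized = 4.62 × 10^-4 / 0.00348 = 0.1328 → 13.3%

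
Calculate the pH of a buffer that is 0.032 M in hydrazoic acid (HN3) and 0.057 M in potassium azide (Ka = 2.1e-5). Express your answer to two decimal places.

pKa = −log(2.1 × 10^-5) = 4.678
Using pH = pKa + log([base]/[acid]) with [base]/[acid] = 0.057/0.032:
pH = 4.678 + (+0.251) = 4.93

pH = 4.93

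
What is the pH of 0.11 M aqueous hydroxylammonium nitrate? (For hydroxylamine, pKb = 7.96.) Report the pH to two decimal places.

NH3OH+ is the conjugate acid of the weak base NH2OH.
Kb = 10^(−7.96) = 1.10 × 10^-8
Ka = Kw/Kb = 1.0×10^-14 / 1.10 × 10^-8 = 9.09 × 10^-7
Ka = [H+]²/(0.11 − [H+]) = 9.09 × 10^-7
Neglecting [H+] in the denominator: [H+] = √(9.09 × 10^-7 × 0.11) = 3.16 × 10^-4 M
([H+]/C₀ = 0.29% < 5%, so the approximation holds.)
pH = −log[H+] = −log(3.16 × 10^-4) = 3.50

pH = 3.50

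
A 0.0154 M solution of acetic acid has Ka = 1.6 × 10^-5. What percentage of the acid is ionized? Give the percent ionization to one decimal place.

3.2%

CH3COOH ⇌ CH3COO- + H+; let x = [H+] at equilibrium.
x ≈ √(Ka·C₀) = √(1.6 × 10^-5 × 0.0154) = 4.96 × 10^-4 M
Fraction ionized = 4.96 × 10^-4 / 0.0154 = 0.0322 → 3.2%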